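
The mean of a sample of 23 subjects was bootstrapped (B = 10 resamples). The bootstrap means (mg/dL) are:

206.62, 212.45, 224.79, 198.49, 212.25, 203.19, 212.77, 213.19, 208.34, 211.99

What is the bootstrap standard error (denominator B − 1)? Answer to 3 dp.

Bootstrap SE is the standard deviation of the 10 replicate means.
Mean of replicates: (206.62 + 212.45 + 224.79 + 198.49 + 212.25 + 203.19 + 212.77 + 213.19 + 208.34 + 211.99) / 10 = 2104.0800 / 10 = 210.4080
Sum of squared deviations: (−3.7880)² + (+2.0420)² + (+14.3820)² + (−11.9180)² + (+1.8420)² + (−7.2180)² + (+2.3620)² + (+2.7820)² + (−2.0680)² + (+1.5820)² = 442.9898
Variance = 442.9898 / 9 = 49.2211
SE* = √49.2211

SE* = 7.016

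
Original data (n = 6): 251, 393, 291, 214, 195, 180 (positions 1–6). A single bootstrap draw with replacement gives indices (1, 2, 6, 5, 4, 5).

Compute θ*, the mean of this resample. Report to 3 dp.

θ* = 238.000

Resample values: 251, 393, 180, 195, 214, 195.
Mean = (251 + 393 + 180 + 195 + 214 + 195) / 6 = 1428.0 / 6 = 238.000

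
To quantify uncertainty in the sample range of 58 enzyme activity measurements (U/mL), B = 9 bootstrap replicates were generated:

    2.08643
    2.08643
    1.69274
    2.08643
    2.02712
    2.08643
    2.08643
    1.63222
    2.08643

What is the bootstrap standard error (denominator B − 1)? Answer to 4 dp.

SE* = 0.1849

Bootstrap SE is the standard deviation of the 9 replicate ranges.
Mean of replicates: (2.08643 + 2.08643 + 1.69274 + 2.08643 + 2.02712 + 2.08643 + 2.08643 + 1.63222 + 2.08643) / 9 = 17.870660 / 9 = 1.985629
Sum of squared deviations: (+0.100801)² + (+0.100801)² + (−0.292889)² + (+0.100801)² + (+0.041491)² + (+0.100801)² + (+0.100801)² + (−0.353409)² + (+0.100801)² = 0.273368
Variance = 0.273368 / 8 = 0.034171
SE* = √0.034171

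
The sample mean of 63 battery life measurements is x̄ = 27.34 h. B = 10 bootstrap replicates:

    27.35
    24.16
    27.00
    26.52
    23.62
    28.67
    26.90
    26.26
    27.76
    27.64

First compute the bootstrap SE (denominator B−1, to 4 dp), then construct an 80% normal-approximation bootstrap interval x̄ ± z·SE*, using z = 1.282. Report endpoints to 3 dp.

Mean of replicates = 26.5880; sum of squared deviations = 22.4792; SE* = √(22.4792/9) = 1.5804
Margin = 1.282 × 1.5804 = 2.0261
Interval: 27.34 ± 2.0261

(25.314, 29.366)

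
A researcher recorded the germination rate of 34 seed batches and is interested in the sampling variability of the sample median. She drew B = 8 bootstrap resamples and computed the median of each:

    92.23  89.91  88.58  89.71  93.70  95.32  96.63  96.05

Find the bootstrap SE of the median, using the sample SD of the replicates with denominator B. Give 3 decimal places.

Bootstrap SE is the standard deviation of the 8 replicate medians.
Mean of replicates: (92.23 + 89.91 + 88.58 + 89.71 + 93.70 + 95.32 + 96.63 + 96.05) / 8 = 742.1300 / 8 = 92.7662
Sum of squared deviations: (−0.5362)² + (−2.8563)² + (−4.1863)² + (−3.0563)² + (+0.9338)² + (+2.5537)² + (+3.8637)² + (+3.2837)² = 68.4162
Variance = 68.4162 / 8 = 8.5520
SE* = √8.5520

SE* = 2.924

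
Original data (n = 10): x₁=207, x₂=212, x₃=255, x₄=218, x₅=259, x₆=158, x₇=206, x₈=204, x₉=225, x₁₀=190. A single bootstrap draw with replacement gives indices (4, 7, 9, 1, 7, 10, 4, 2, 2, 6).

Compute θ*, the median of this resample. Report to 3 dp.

θ* = 209.500

Resample values: 218, 206, 225, 207, 206, 190, 218, 212, 212, 158.
Sorted: 158, 190, 206, 206, 207, 212, 212, 218, 218, 225
Median = average of the two middle values = 209.500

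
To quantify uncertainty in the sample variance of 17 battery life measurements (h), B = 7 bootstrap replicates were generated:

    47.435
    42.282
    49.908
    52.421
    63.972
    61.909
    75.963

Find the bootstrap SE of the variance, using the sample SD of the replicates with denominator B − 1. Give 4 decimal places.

SE* = 11.6042

Bootstrap SE is the standard deviation of the 7 replicate variances.
Mean of replicates: (47.435 + 42.282 + 49.908 + 52.421 + 63.972 + 61.909 + 75.963) / 7 = 393.89000 / 7 = 56.27000
Sum of squared deviations: (−8.83500)² + (−13.98800)² + (−6.36200)² + (−3.84900)² + (+7.70200)² + (+5.63900)² + (+19.69300)² = 807.94459
Variance = 807.94459 / 6 = 134.65743
SE* = √134.65743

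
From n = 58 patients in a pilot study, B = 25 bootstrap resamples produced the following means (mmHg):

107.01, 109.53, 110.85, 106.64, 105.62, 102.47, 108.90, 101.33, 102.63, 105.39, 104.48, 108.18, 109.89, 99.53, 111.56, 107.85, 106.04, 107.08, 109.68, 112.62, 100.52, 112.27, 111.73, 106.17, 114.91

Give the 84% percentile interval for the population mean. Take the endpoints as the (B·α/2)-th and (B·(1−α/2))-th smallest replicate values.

Sorted replicates: 99.53, 100.52, 101.33, 102.47, 102.63, 104.48, 105.39, 105.62, 106.04, 106.17, 106.64, 107.01, 107.08, 107.85, 108.18, 108.90, 109.53, 109.68, 109.89, 110.85, 111.56, 111.73, 112.27, 112.62, 114.91
α = 0.16; lower rank = 25 × 0.080 = 2; upper rank = 25 × 0.920 = 23.
The 2nd smallest replicate is 100.52; the 23rd is 112.27.

(100.52, 112.27)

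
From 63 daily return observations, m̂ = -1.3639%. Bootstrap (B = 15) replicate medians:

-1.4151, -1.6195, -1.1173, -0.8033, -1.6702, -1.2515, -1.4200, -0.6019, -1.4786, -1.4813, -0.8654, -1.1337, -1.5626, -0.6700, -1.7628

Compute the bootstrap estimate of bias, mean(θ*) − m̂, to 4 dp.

bias = +0.1070

mean(θ*) = ((-1.4151) + (-1.6195) + (-1.1173) + (-0.8033) + (-1.6702) + (-1.2515) + (-1.4200) + (-0.6019) + (-1.4786) + (-1.4813) + (-0.8654) + (-1.1337) + (-1.5626) + (-0.6700) + (-1.7628)) / 15 = -1.25688
bias = -1.25688 − -1.3639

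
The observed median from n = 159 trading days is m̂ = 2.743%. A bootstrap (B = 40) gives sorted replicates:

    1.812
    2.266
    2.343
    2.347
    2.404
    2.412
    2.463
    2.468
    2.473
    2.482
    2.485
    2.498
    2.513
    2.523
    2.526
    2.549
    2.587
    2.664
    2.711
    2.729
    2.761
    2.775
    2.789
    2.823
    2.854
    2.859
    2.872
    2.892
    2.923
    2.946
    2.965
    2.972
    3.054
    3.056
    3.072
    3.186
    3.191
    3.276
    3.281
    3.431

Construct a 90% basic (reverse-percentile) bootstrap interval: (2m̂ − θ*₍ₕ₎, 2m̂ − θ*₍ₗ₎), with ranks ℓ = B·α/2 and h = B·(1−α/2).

Percentile endpoints at ranks 2 and 38: θ*₍2₎ = 2.266, θ*₍38₎ = 3.276.
Basic interval reflects these around m̂:
  lower = 2 × 2.743 − 3.276 = 2.210
  upper = 2 × 2.743 − 2.266 = 3.220

(2.210, 3.220)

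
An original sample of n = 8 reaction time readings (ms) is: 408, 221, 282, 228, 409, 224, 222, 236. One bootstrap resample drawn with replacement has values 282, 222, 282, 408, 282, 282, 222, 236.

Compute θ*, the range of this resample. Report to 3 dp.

Range = 408 − 222 = 186.000

θ* = 186.000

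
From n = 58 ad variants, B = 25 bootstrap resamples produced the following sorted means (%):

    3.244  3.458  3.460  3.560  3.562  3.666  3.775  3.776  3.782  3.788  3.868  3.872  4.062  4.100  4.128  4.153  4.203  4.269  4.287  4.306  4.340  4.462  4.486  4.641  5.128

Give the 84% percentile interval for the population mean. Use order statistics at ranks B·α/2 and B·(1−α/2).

α = 0.16; lower rank = 25 × 0.080 = 2; upper rank = 25 × 0.920 = 23.
The 2nd smallest replicate is 3.458; the 23rd is 4.486.

(3.458, 4.486)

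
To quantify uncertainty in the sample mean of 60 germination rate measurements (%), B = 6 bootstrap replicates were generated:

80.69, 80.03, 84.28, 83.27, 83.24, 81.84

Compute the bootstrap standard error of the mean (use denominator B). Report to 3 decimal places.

SE* = 1.509

Bootstrap SE is the standard deviation of the 6 replicate means.
Mean of replicates: (80.69 + 80.03 + 84.28 + 83.27 + 83.24 + 81.84) / 6 = 493.3500 / 6 = 82.2250
Sum of squared deviations: (−1.5350)² + (−2.1950)² + (+2.0550)² + (+1.0450)² + (+1.0150)² + (−0.3850)² = 13.6677
Variance = 13.6677 / 6 = 2.2780
SE* = √2.2780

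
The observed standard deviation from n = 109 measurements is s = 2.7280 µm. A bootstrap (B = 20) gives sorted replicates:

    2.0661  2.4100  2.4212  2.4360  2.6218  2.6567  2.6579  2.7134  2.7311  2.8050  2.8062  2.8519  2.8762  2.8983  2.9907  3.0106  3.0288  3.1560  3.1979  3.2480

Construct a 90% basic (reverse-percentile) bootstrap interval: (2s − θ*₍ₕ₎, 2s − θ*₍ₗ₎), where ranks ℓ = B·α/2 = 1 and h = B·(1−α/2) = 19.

(2.2581, 3.3899)

Percentile endpoints at ranks 1 and 19: θ*₍1₎ = 2.0661, θ*₍19₎ = 3.1979.
Basic interval reflects these around s:
  lower = 2 × 2.7280 − 3.1979 = 2.2581
  upper = 2 × 2.7280 − 2.0661 = 3.3899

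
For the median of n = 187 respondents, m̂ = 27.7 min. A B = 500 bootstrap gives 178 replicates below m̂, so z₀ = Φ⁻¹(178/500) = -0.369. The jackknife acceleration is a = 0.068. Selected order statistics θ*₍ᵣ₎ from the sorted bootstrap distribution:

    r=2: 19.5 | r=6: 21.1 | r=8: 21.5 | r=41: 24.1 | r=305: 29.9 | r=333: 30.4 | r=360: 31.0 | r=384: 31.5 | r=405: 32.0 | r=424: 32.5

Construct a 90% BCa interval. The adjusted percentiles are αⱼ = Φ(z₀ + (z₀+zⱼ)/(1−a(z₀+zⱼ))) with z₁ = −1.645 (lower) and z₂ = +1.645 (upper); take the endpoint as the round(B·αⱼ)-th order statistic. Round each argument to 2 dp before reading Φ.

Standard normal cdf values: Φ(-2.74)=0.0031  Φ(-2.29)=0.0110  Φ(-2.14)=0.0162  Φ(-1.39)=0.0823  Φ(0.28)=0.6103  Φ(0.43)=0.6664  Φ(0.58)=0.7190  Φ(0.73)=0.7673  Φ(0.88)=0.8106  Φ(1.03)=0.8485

Lower: z₀ + z₁ = -0.369 + (-1.645) = -2.014; 1 − a(z₀+z₁) = 1 − (0.068)(-2.014) = 1.1370; argument = -0.369 + (-2.014)/1.1370 = -2.1404 → -2.14.
α₁ = Φ(-2.14) = 0.0162; rank = round(500 × 0.0162) = 8; θ*₍8₎ = 21.5.
Upper: z₀ + z₂ = 1.276; 1 − a(z₀+z₂) = 0.9132; argument = 1.0282 → 1.03; α₂ = 0.8485; rank = 424; θ*₍424₎ = 32.5.

(21.5, 32.5)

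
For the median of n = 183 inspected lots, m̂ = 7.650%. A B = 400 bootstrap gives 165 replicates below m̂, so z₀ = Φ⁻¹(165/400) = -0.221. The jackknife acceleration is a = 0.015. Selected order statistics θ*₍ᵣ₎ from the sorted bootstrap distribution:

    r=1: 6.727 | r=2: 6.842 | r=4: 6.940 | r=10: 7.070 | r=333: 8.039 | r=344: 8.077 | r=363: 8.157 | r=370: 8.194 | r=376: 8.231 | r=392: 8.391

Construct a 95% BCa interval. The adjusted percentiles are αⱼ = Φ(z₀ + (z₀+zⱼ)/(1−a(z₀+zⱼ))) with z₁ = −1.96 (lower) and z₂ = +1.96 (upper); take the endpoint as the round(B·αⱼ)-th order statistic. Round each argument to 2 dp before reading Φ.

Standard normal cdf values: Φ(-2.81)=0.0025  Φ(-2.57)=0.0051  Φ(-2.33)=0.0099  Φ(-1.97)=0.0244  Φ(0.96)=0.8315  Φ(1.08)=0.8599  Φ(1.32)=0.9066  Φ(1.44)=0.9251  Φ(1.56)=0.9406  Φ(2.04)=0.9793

(6.940, 8.231)

Lower: z₀ + z₁ = -0.221 + (-1.960) = -2.181; 1 − a(z₀+z₁) = 1 − (0.015)(-2.181) = 1.0327; argument = -0.221 + (-2.181)/1.0327 = -2.3329 → -2.33.
α₁ = Φ(-2.33) = 0.0099; rank = round(400 × 0.0099) = 4; θ*₍4₎ = 6.940.
Upper: z₀ + z₂ = 1.739; 1 − a(z₀+z₂) = 0.9739; argument = 1.5646 → 1.56; α₂ = 0.9406; rank = 376; θ*₍376₎ = 8.231.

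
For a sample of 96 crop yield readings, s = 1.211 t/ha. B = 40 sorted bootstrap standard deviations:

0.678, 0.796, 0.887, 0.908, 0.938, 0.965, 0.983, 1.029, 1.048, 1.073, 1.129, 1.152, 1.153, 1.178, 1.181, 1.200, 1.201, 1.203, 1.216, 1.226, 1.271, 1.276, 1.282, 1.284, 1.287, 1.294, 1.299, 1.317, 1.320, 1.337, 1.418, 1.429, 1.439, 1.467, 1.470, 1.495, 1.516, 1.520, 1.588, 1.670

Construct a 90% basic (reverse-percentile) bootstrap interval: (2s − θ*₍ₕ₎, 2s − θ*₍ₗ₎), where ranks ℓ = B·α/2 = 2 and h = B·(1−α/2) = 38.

Percentile endpoints at ranks 2 and 38: θ*₍2₎ = 0.796, θ*₍38₎ = 1.520.
Basic interval reflects these around s:
  lower = 2 × 1.211 − 1.520 = 0.902
  upper = 2 × 1.211 − 0.796 = 1.626

(0.902, 1.626)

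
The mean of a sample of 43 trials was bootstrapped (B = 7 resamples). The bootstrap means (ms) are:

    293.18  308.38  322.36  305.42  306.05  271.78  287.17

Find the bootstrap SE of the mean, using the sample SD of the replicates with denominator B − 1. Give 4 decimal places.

SE* = 16.5282

Bootstrap SE is the standard deviation of the 7 replicate means.
Mean of replicates: (293.18 + 308.38 + 322.36 + 305.42 + 306.05 + 271.78 + 287.17) / 7 = 2094.34000 / 7 = 299.19143
Sum of squared deviations: (−6.01143)² + (+9.18857)² + (+23.16857)² + (+6.22857)² + (+6.85857)² + (−27.41143)² + (−12.02143)² = 1639.08609
Variance = 1639.08609 / 6 = 273.18101
SE* = √273.18101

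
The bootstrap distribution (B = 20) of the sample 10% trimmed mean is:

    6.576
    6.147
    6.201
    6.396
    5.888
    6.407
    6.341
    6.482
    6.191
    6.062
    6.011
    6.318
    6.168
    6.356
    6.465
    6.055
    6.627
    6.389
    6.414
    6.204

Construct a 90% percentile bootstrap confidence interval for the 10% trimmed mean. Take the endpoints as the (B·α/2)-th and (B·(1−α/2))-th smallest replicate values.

(5.888, 6.576)

Sorted replicates: 5.888, 6.011, 6.055, 6.062, 6.147, 6.168, 6.191, 6.201, 6.204, 6.318, 6.341, 6.356, 6.389, 6.396, 6.407, 6.414, 6.465, 6.482, 6.576, 6.627
α = 0.10; lower rank = 20 × 0.050 = 1; upper rank = 20 × 0.950 = 19.
The 1st smallest replicate is 5.888; the 19th is 6.576.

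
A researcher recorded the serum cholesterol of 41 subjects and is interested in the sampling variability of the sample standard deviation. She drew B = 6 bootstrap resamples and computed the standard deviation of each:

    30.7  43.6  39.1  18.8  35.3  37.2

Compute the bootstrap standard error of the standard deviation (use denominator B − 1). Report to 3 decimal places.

SE* = 8.625

Bootstrap SE is the standard deviation of the 6 replicate standard deviations.
Mean of replicates: (30.7 + 43.6 + 39.1 + 18.8 + 35.3 + 37.2) / 6 = 204.7000 / 6 = 34.1167
Sum of squared deviations: (−3.4167)² + (+9.4833)² + (+4.9833)² + (−15.3167)² + (+1.1833)² + (+3.0833)² = 371.9483
Variance = 371.9483 / 5 = 74.3897
SE* = √74.3897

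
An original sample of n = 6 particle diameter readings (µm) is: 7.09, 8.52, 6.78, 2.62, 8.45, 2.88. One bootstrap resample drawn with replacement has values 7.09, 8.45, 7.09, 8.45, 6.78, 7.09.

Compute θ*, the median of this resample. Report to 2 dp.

Sorted: 6.78, 7.09, 7.09, 7.09, 8.45, 8.45
Median = average of the two middle values = 7.09

θ* = 7.09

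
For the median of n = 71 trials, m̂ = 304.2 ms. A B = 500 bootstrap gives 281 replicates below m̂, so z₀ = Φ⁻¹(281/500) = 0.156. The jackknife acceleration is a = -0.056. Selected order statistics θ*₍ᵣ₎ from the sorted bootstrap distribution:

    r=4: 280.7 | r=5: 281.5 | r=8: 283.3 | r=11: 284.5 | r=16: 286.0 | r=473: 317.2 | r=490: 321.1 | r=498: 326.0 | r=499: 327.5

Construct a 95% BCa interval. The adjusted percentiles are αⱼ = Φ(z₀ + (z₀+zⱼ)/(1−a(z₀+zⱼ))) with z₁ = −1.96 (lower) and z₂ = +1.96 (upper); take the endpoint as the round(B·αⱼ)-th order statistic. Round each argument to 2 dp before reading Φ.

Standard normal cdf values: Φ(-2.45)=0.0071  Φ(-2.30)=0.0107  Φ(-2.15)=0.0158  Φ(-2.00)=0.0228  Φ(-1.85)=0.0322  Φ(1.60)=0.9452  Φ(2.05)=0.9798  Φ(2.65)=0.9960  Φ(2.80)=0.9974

(286.0, 321.1)

Lower: z₀ + z₁ = 0.156 + (-1.960) = -1.804; 1 − a(z₀+z₁) = 1 − (-0.056)(-1.804) = 0.8990; argument = 0.156 + (-1.804)/0.8990 = -1.8507 → -1.85.
α₁ = Φ(-1.85) = 0.0322; rank = round(500 × 0.0322) = 16; θ*₍16₎ = 286.0.
Upper: z₀ + z₂ = 2.116; 1 − a(z₀+z₂) = 1.1185; argument = 2.0478 → 2.05; α₂ = 0.9798; rank = 490; θ*₍490₎ = 321.1.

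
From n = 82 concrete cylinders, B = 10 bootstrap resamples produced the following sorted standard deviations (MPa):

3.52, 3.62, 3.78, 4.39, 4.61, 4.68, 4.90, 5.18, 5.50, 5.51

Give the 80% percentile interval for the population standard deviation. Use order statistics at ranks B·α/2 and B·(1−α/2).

α = 0.20; lower rank = 10 × 0.100 = 1; upper rank = 10 × 0.900 = 9.
The 1st smallest replicate is 3.52; the 9th is 5.50.

(3.52, 5.50)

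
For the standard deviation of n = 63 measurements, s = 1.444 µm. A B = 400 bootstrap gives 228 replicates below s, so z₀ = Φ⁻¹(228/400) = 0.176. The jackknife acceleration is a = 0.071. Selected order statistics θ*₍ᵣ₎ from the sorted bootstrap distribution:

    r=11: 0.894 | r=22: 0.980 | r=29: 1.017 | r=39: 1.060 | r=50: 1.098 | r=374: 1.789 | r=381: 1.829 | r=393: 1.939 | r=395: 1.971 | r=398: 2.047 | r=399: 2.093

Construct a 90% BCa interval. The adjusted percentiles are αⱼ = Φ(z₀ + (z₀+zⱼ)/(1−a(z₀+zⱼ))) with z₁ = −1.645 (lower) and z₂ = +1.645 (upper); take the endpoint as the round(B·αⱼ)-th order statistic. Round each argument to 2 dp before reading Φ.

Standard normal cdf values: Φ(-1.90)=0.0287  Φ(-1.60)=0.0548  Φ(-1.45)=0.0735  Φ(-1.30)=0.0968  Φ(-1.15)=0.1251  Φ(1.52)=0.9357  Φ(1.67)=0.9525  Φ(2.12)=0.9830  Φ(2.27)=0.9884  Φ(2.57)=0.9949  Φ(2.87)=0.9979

(1.098, 1.971)

Lower: z₀ + z₁ = 0.176 + (-1.645) = -1.469; 1 − a(z₀+z₁) = 1 − (0.071)(-1.469) = 1.1043; argument = 0.176 + (-1.469)/1.1043 = -1.1543 → -1.15.
α₁ = Φ(-1.15) = 0.1251; rank = round(400 × 0.1251) = 50; θ*₍50₎ = 1.098.
Upper: z₀ + z₂ = 1.821; 1 − a(z₀+z₂) = 0.8707; argument = 2.2674 → 2.27; α₂ = 0.9884; rank = 395; θ*₍395₎ = 1.971.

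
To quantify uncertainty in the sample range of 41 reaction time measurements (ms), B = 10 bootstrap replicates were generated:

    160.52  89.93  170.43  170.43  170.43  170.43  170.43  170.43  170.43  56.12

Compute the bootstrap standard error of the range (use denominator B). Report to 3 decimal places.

Bootstrap SE is the standard deviation of the 10 replicate ranges.
Mean of replicates: (160.52 + 89.93 + 170.43 + 170.43 + 170.43 + 170.43 + 170.43 + 170.43 + 170.43 + 56.12) / 10 = 1499.5800 / 10 = 149.9580
Sum of squared deviations: (+10.5620)² + (−60.0280)² + (+20.4720)² + (+20.4720)² + (+20.4720)² + (+20.4720)² + (+20.4720)² + (+20.4720)² + (+20.4720)² + (−93.8380)² = 15454.2064
Variance = 15454.2064 / 10 = 1545.4206
SE* = √1545.4206

SE* = 39.312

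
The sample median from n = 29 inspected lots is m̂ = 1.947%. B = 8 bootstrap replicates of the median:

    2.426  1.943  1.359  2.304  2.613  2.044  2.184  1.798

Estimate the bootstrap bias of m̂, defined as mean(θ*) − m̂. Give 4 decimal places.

bias = +0.1369

mean(θ*) = (2.426 + 1.943 + 1.359 + 2.304 + 2.613 + 2.044 + 2.184 + 1.798) / 8 = 2.08387
bias = 2.08387 − 1.947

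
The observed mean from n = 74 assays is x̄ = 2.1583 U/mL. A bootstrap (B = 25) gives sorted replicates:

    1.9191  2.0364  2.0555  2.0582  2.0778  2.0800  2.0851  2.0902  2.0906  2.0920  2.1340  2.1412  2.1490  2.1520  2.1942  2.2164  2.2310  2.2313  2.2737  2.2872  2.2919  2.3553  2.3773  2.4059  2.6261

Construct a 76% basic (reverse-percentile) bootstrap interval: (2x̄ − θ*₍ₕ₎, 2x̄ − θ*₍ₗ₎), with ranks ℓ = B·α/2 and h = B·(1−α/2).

Percentile endpoints at ranks 3 and 22: θ*₍3₎ = 2.0555, θ*₍22₎ = 2.3553.
Basic interval reflects these around x̄:
  lower = 2 × 2.1583 − 2.3553 = 1.9613
  upper = 2 × 2.1583 − 2.0555 = 2.2611

(1.9613, 2.2611)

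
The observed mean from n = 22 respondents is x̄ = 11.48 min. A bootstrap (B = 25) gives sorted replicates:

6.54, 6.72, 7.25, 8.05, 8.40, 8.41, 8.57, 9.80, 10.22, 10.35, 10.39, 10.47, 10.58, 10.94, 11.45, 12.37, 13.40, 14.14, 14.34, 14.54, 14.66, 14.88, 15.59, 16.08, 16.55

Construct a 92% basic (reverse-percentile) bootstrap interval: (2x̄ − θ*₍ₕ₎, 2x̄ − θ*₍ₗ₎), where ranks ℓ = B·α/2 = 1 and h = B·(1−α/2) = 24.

(6.88, 16.42)

Percentile endpoints at ranks 1 and 24: θ*₍1₎ = 6.54, θ*₍24₎ = 16.08.
Basic interval reflects these around x̄:
  lower = 2 × 11.48 − 16.08 = 6.88
  upper = 2 × 11.48 − 6.54 = 16.42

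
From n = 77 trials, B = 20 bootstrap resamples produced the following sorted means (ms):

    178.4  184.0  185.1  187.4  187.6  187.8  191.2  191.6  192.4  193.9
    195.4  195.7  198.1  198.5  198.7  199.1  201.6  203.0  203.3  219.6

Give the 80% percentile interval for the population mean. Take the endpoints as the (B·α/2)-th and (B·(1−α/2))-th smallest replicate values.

(184.0, 203.0)

α = 0.20; lower rank = 20 × 0.100 = 2; upper rank = 20 × 0.900 = 18.
The 2nd smallest replicate is 184.0; the 18th is 203.0.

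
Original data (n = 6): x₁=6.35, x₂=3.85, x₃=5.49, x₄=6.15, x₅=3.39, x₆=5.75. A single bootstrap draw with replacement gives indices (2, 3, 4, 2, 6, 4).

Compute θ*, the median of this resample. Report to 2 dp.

Resample values: 3.85, 5.49, 6.15, 3.85, 5.75, 6.15.
Sorted: 3.85, 3.85, 5.49, 5.75, 6.15, 6.15
Median = average of the two middle values = 5.62

θ* = 5.62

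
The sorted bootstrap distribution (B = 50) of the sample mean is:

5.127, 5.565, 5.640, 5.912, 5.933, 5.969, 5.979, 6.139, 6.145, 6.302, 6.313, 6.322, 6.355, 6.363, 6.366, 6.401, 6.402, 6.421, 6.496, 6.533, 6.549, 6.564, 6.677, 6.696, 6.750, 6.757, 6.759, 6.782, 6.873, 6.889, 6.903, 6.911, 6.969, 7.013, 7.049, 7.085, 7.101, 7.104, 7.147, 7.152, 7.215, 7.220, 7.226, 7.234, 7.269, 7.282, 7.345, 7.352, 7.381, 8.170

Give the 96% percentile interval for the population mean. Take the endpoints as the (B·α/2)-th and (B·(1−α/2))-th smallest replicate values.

α = 0.04; lower rank = 50 × 0.020 = 1; upper rank = 50 × 0.980 = 49.
The 1st smallest replicate is 5.127; the 49th is 7.381.

(5.127, 7.381)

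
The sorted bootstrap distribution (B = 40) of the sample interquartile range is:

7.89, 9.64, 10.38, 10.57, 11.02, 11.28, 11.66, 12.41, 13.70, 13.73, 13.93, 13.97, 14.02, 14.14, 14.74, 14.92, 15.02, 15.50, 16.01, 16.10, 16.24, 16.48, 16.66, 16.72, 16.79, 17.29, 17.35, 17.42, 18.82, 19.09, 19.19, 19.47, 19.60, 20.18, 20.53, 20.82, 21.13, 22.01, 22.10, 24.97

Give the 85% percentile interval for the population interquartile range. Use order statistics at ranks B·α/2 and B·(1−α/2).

(10.38, 21.13)

α = 0.15; lower rank = 40 × 0.075 = 3; upper rank = 40 × 0.925 = 37.
The 3rd smallest replicate is 10.38; the 37th is 21.13.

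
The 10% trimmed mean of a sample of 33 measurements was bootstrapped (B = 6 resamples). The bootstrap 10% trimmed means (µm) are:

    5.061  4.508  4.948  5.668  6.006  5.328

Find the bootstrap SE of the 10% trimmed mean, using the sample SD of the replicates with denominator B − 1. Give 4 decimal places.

SE* = 0.5347

Bootstrap SE is the standard deviation of the 6 replicate 10% trimmed means.
Mean of replicates: (5.061 + 4.508 + 4.948 + 5.668 + 6.006 + 5.328) / 6 = 31.51900 / 6 = 5.25317
Sum of squared deviations: (−0.19217)² + (−0.74517)² + (−0.30517)² + (+0.41483)² + (+0.75283)² + (+0.07483)² = 1.42977
Variance = 1.42977 / 5 = 0.28595
SE* = √0.28595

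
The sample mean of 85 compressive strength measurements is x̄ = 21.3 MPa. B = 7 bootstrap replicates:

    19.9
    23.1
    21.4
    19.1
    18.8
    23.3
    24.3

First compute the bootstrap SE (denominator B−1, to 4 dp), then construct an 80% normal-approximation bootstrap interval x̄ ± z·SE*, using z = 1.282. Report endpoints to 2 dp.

Mean of replicates = 21.4143; sum of squared deviations = 29.2086; SE* = √(29.2086/6) = 2.2064
Margin = 1.282 × 2.2064 = 2.829
Interval: 21.3 ± 2.829

(18.47, 24.13)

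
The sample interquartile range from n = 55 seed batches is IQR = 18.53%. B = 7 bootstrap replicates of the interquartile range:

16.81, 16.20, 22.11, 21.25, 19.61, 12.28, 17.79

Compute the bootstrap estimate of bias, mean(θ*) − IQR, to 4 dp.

mean(θ*) = (16.81 + 16.20 + 22.11 + 21.25 + 19.61 + 12.28 + 17.79) / 7 = 18.00714
bias = 18.00714 − 18.53

bias = −0.5229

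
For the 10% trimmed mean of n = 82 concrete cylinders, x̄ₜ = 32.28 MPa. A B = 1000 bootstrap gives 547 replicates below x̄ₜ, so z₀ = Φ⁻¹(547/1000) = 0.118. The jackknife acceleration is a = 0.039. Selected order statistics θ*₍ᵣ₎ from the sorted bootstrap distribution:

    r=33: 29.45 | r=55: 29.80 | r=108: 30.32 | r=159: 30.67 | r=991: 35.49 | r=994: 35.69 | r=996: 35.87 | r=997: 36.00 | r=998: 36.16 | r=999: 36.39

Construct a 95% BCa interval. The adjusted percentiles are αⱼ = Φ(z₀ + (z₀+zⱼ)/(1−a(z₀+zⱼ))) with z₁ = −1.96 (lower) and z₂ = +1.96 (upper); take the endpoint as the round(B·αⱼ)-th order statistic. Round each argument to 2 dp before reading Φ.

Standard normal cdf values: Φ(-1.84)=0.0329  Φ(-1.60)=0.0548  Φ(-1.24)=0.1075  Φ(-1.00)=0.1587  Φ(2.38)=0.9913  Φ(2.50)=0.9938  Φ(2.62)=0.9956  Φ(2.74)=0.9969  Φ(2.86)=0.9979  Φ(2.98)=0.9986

(29.80, 35.49)

Lower: z₀ + z₁ = 0.118 + (-1.960) = -1.842; 1 − a(z₀+z₁) = 1 − (0.039)(-1.842) = 1.0718; argument = 0.118 + (-1.842)/1.0718 = -1.6005 → -1.60.
α₁ = Φ(-1.60) = 0.0548; rank = round(1000 × 0.0548) = 55; θ*₍55₎ = 29.80.
Upper: z₀ + z₂ = 2.078; 1 − a(z₀+z₂) = 0.9190; argument = 2.3793 → 2.38; α₂ = 0.9913; rank = 991; θ*₍991₎ = 35.49.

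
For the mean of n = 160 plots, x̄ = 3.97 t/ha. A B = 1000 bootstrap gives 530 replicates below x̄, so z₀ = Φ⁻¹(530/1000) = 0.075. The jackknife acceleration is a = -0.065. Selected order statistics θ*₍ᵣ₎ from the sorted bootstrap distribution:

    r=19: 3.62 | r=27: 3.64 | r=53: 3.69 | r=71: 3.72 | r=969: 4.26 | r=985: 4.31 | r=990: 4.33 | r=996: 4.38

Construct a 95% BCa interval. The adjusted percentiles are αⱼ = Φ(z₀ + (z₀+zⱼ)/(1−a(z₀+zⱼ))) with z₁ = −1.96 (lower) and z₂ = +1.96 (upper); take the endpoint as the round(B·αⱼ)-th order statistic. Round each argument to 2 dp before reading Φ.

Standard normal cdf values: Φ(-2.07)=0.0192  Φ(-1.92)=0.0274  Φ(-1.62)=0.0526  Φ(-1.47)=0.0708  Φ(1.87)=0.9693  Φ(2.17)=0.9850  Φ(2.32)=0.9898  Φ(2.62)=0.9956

(3.62, 4.26)

Lower: z₀ + z₁ = 0.075 + (-1.960) = -1.885; 1 − a(z₀+z₁) = 1 − (-0.065)(-1.885) = 0.8775; argument = 0.075 + (-1.885)/0.8775 = -2.0732 → -2.07.
α₁ = Φ(-2.07) = 0.0192; rank = round(1000 × 0.0192) = 19; θ*₍19₎ = 3.62.
Upper: z₀ + z₂ = 2.035; 1 − a(z₀+z₂) = 1.1323; argument = 1.8723 → 1.87; α₂ = 0.9693; rank = 969; θ*₍969₎ = 4.26.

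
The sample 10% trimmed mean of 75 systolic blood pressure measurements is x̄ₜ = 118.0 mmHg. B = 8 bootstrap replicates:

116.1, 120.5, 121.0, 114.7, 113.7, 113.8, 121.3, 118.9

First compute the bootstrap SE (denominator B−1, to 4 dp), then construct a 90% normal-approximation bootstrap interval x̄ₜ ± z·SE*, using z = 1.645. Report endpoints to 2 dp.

Mean of replicates = 117.5000; sum of squared deviations = 75.5800; SE* = √(75.5800/7) = 3.2859
Margin = 1.645 × 3.2859 = 5.405
Interval: 118.0 ± 5.405

(112.59, 123.41)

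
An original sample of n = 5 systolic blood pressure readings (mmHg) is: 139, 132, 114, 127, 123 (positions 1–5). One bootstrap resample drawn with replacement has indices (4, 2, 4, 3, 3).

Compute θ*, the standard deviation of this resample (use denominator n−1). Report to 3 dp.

θ* = 8.289

Resample values: 127, 132, 127, 114, 114.
Mean = 122.8000; sum of squared deviations = 274.8000
s² = 274.8000 / 4 = 68.7000
s = √68.7000 = 8.289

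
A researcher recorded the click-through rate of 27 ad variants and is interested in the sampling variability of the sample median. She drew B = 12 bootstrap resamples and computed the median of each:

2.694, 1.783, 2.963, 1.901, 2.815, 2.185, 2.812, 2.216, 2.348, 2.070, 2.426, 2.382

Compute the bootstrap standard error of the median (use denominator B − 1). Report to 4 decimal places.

SE* = 0.3771

Bootstrap SE is the standard deviation of the 12 replicate medians.
Mean of replicates: (2.694 + 1.783 + 2.963 + 1.901 + 2.815 + 2.185 + 2.812 + 2.216 + 2.348 + 2.070 + 2.426 + 2.382) / 12 = 28.59500 / 12 = 2.38292
Sum of squared deviations: (+0.31108)² + (−0.59992)² + (+0.58008)² + (−0.48192)² + (+0.43208)² + (−0.19792)² + (+0.42908)² + (−0.16692)² + (−0.03492)² + (−0.31292)² + (+0.04308)² + (−0.00092)² = 1.56425
Variance = 1.56425 / 11 = 0.14220
SE* = √0.14220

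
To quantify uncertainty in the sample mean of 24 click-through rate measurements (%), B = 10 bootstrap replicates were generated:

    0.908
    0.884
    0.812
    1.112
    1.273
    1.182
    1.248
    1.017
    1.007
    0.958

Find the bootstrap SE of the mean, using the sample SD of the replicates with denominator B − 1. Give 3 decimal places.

SE* = 0.158

Bootstrap SE is the standard deviation of the 10 replicate means.
Mean of replicates: (0.908 + 0.884 + 0.812 + 1.112 + 1.273 + 1.182 + 1.248 + 1.017 + 1.007 + 0.958) / 10 = 10.4010 / 10 = 1.0401
Sum of squared deviations: (−0.1321)² + (−0.1561)² + (−0.2281)² + (+0.0719)² + (+0.2329)² + (+0.1419)² + (+0.2079)² + (−0.0231)² + (−0.0331)² + (−0.0821)² = 0.2250
Variance = 0.2250 / 9 = 0.0250
SE* = √0.0250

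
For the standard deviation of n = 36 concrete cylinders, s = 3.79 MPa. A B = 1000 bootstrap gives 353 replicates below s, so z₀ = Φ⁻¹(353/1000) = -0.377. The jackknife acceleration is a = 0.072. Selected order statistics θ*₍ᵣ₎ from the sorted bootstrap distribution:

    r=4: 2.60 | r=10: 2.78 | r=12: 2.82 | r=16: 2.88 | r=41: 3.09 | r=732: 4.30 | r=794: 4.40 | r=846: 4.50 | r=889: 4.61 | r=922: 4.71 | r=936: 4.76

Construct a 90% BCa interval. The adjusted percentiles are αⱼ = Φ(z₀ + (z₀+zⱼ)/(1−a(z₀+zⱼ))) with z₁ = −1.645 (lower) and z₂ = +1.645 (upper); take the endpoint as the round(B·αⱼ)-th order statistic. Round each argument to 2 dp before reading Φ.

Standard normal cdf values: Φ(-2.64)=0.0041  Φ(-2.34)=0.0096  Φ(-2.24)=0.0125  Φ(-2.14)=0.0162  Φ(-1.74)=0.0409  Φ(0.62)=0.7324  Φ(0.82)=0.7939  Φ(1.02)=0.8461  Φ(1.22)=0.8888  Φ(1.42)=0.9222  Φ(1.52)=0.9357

Lower: z₀ + z₁ = -0.377 + (-1.645) = -2.022; 1 − a(z₀+z₁) = 1 − (0.072)(-2.022) = 1.1456; argument = -0.377 + (-2.022)/1.1456 = -2.1420 → -2.14.
α₁ = Φ(-2.14) = 0.0162; rank = round(1000 × 0.0162) = 16; θ*₍16₎ = 2.88.
Upper: z₀ + z₂ = 1.268; 1 − a(z₀+z₂) = 0.9087; argument = 1.0184 → 1.02; α₂ = 0.8461; rank = 846; θ*₍846₎ = 4.50.

(2.88, 4.50)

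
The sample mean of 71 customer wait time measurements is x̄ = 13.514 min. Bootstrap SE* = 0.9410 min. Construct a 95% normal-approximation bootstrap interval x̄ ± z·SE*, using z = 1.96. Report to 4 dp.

(11.6696, 15.3584)

Margin = 1.96 × 0.9410 = 1.84436
Interval: 13.514 ± 1.84436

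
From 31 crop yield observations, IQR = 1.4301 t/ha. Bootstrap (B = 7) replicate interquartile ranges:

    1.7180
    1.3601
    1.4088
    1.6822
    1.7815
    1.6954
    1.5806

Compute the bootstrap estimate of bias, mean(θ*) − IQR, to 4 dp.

bias = +0.1737

mean(θ*) = (1.7180 + 1.3601 + 1.4088 + 1.6822 + 1.7815 + 1.6954 + 1.5806) / 7 = 1.60380
bias = 1.60380 − 1.4301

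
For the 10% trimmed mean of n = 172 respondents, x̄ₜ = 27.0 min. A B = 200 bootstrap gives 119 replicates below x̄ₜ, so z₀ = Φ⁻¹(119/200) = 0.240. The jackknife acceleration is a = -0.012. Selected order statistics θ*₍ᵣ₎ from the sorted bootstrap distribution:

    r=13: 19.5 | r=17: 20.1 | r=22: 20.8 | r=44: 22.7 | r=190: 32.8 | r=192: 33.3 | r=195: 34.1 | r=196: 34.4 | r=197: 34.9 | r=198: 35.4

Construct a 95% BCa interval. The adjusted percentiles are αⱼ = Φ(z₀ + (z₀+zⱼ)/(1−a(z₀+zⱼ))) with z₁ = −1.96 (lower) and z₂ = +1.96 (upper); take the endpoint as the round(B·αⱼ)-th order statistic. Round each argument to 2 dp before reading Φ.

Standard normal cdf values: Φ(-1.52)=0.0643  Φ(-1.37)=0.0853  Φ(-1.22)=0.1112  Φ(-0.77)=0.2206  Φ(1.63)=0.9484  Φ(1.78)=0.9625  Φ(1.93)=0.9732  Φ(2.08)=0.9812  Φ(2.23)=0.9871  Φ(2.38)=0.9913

(19.5, 35.4)

Lower: z₀ + z₁ = 0.240 + (-1.960) = -1.720; 1 − a(z₀+z₁) = 1 − (-0.012)(-1.720) = 0.9794; argument = 0.240 + (-1.720)/0.9794 = -1.5162 → -1.52.
α₁ = Φ(-1.52) = 0.0643; rank = round(200 × 0.0643) = 13; θ*₍13₎ = 19.5.
Upper: z₀ + z₂ = 2.200; 1 − a(z₀+z₂) = 1.0264; argument = 2.3834 → 2.38; α₂ = 0.9913; rank = 198; θ*₍198₎ = 35.4.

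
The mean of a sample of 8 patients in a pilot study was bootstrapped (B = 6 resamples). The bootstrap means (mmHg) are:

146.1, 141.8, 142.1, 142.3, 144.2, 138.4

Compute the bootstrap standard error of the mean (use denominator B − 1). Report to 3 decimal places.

Bootstrap SE is the standard deviation of the 6 replicate means.
Mean of replicates: (146.1 + 141.8 + 142.1 + 142.3 + 144.2 + 138.4) / 6 = 854.9000 / 6 = 142.4833
Sum of squared deviations: (+3.6167)² + (−0.6833)² + (−0.3833)² + (−0.1833)² + (+1.7167)² + (−4.0833)² = 33.3483
Variance = 33.3483 / 5 = 6.6697
SE* = √6.6697

SE* = 2.583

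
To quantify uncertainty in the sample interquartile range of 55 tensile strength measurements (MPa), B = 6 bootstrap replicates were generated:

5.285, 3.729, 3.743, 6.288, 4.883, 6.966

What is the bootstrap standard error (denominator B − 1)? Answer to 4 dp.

SE* = 1.3177

Bootstrap SE is the standard deviation of the 6 replicate interquartile ranges.
Mean of replicates: (5.285 + 3.729 + 3.743 + 6.288 + 4.883 + 6.966) / 6 = 30.89400 / 6 = 5.14900
Sum of squared deviations: (+0.13600)² + (−1.42000)² + (−1.40600)² + (+1.13900)² + (−0.26600)² + (+1.81700)² = 8.68130
Variance = 8.68130 / 5 = 1.73626
SE* = √1.73626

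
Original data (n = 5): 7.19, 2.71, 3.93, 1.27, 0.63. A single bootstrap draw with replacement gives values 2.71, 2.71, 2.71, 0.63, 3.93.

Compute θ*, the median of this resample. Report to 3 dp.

Sorted: 0.63, 2.71, 2.71, 2.71, 3.93
Median = middle value = 2.710

θ* = 2.710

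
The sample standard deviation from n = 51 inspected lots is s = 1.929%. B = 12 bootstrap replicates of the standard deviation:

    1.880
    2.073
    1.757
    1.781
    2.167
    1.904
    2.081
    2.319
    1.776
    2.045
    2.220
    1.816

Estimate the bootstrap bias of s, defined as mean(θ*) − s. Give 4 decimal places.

bias = +0.0559

mean(θ*) = (1.880 + 2.073 + 1.757 + 1.781 + 2.167 + 1.904 + 2.081 + 2.319 + 1.776 + 2.045 + 2.220 + 1.816) / 12 = 1.98492
bias = 1.98492 − 1.929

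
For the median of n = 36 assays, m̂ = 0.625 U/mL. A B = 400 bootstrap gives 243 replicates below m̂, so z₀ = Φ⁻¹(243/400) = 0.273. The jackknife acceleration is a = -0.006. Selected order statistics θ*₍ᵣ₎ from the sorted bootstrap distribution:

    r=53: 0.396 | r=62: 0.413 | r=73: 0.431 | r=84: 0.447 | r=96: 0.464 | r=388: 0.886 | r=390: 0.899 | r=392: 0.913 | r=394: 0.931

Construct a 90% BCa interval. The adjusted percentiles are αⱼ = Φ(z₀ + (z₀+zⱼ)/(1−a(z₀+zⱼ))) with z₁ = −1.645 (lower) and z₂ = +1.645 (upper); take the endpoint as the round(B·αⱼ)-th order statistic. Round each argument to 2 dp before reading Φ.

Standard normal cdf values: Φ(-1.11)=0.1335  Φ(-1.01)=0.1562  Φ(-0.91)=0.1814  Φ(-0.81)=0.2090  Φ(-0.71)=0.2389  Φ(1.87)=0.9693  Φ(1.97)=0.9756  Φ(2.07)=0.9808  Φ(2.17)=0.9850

Lower: z₀ + z₁ = 0.273 + (-1.645) = -1.372; 1 − a(z₀+z₁) = 1 − (-0.006)(-1.372) = 0.9918; argument = 0.273 + (-1.372)/0.9918 = -1.1104 → -1.11.
α₁ = Φ(-1.11) = 0.1335; rank = round(400 × 0.1335) = 53; θ*₍53₎ = 0.396.
Upper: z₀ + z₂ = 1.918; 1 − a(z₀+z₂) = 1.0115; argument = 2.1692 → 2.17; α₂ = 0.9850; rank = 394; θ*₍394₎ = 0.931.

(0.396, 0.931)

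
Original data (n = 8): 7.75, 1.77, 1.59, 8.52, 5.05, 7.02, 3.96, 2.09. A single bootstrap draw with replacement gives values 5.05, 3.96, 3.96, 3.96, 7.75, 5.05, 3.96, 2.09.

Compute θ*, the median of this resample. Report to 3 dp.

Sorted: 2.09, 3.96, 3.96, 3.96, 3.96, 5.05, 5.05, 7.75
Median = average of the two middle values = 3.960

θ* = 3.960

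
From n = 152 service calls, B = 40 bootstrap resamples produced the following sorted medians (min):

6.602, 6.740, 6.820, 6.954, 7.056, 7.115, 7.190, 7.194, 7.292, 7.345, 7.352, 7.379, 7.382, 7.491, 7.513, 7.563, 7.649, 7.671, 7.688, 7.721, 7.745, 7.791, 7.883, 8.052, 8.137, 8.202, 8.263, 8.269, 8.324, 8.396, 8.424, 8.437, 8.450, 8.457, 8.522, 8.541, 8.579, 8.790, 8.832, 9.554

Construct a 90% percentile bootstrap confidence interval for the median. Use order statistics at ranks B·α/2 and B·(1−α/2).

α = 0.10; lower rank = 40 × 0.050 = 2; upper rank = 40 × 0.950 = 38.
The 2nd smallest replicate is 6.740; the 38th is 8.790.

(6.740, 8.790)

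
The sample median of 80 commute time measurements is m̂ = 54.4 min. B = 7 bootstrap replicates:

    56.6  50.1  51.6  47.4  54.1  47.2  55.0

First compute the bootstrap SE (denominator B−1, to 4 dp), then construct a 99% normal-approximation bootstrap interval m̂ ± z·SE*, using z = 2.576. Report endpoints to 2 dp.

(44.88, 63.92)

Mean of replicates = 51.7143; sum of squared deviations = 81.9686; SE* = √(81.9686/6) = 3.6961
Margin = 2.576 × 3.6961 = 9.521
Interval: 54.4 ± 9.521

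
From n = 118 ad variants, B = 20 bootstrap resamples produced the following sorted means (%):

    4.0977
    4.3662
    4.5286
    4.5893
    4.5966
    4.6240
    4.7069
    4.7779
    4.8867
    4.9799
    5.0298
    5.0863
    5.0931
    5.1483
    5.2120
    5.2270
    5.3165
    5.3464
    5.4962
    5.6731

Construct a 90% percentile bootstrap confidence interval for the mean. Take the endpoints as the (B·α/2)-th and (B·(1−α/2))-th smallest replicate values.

(4.0977, 5.4962)

α = 0.10; lower rank = 20 × 0.050 = 1; upper rank = 20 × 0.950 = 19.
The 1st smallest replicate is 4.0977; the 19th is 5.4962.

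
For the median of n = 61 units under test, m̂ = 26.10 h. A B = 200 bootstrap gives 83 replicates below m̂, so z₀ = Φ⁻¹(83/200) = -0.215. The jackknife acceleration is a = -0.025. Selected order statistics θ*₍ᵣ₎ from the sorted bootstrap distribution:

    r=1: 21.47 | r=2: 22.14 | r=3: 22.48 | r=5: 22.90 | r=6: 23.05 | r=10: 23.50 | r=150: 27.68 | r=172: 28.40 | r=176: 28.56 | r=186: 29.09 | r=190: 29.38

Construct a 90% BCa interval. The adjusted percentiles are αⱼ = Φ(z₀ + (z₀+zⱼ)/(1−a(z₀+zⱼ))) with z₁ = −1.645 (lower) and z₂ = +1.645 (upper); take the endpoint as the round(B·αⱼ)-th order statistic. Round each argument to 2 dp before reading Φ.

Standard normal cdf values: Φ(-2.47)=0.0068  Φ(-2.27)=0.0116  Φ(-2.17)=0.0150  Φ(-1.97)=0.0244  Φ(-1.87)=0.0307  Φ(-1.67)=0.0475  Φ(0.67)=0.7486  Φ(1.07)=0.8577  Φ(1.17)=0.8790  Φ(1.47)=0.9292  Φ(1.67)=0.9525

(22.48, 28.56)

Lower: z₀ + z₁ = -0.215 + (-1.645) = -1.860; 1 − a(z₀+z₁) = 1 − (-0.025)(-1.860) = 0.9535; argument = -0.215 + (-1.860)/0.9535 = -2.1657 → -2.17.
α₁ = Φ(-2.17) = 0.0150; rank = round(200 × 0.0150) = 3; θ*₍3₎ = 22.48.
Upper: z₀ + z₂ = 1.430; 1 − a(z₀+z₂) = 1.0357; argument = 1.1656 → 1.17; α₂ = 0.8790; rank = 176; θ*₍176₎ = 28.56.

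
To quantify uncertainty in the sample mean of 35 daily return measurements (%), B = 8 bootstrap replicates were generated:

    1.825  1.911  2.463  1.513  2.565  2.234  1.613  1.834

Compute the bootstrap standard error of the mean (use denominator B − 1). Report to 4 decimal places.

Bootstrap SE is the standard deviation of the 8 replicate means.
Mean of replicates: (1.825 + 1.911 + 2.463 + 1.513 + 2.565 + 2.234 + 1.613 + 1.834) / 8 = 15.95800 / 8 = 1.99475
Sum of squared deviations: (−0.16975)² + (−0.08375)² + (+0.46825)² + (−0.48175)² + (+0.57025)² + (+0.23925)² + (−0.38175)² + (−0.16075)² = 1.04117
Variance = 1.04117 / 7 = 0.14874
SE* = √0.14874

SE* = 0.3857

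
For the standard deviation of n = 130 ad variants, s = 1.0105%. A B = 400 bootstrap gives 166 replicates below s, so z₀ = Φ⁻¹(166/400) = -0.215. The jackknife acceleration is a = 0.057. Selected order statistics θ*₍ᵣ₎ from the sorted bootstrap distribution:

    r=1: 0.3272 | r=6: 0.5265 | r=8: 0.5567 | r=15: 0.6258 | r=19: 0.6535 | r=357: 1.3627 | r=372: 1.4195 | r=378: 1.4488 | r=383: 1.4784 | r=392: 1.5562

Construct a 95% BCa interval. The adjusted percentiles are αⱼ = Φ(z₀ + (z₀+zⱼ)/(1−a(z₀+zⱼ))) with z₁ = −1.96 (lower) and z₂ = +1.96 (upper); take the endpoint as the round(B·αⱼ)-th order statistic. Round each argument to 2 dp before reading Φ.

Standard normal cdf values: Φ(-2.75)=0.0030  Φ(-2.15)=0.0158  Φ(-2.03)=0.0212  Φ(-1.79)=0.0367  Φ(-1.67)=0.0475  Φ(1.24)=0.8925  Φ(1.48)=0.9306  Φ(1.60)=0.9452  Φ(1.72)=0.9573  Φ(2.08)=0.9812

Lower: z₀ + z₁ = -0.215 + (-1.960) = -2.175; 1 − a(z₀+z₁) = 1 − (0.057)(-2.175) = 1.1240; argument = -0.215 + (-2.175)/1.1240 = -2.1501 → -2.15.
α₁ = Φ(-2.15) = 0.0158; rank = round(400 × 0.0158) = 6; θ*₍6₎ = 0.5265.
Upper: z₀ + z₂ = 1.745; 1 − a(z₀+z₂) = 0.9005; argument = 1.7227 → 1.72; α₂ = 0.9573; rank = 383; θ*₍383₎ = 1.4784.

(0.5265, 1.4784)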